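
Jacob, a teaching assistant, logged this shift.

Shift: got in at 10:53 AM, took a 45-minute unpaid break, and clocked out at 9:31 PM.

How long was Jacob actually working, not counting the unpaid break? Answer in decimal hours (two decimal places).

Shift: 10:53 AM–9:31 PM = 10 h 38 min; less 45 min break → 9 h 53 min

9.88 hours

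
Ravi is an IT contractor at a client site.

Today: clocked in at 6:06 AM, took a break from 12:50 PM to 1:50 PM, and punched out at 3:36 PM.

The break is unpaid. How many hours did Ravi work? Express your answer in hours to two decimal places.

Today: 6:06 AM–3:36 PM = 9 h 30 min; less 60 min break → 8 h 30 min

8.50 hours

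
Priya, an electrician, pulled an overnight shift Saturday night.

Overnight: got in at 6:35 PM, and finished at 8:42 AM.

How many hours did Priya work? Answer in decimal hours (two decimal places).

14.12 hours

Overnight: 6:35 PM → midnight = 5 h 25 min; midnight → 8:42 AM = 8 h 42 min; span 14 h 7 min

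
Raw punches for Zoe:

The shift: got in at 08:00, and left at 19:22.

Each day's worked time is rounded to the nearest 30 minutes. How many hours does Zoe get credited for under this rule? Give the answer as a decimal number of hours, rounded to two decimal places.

The shift: 08:00–19:22 = 11 h 22 min → rounds to 11 h 30 min

11.50 hours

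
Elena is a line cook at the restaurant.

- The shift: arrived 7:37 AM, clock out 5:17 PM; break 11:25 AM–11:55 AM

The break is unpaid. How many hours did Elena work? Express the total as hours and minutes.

The shift: 7:37 AM–5:17 PM = 9 h 40 min; less 30 min break → 9 h 10 min

9 h 10 min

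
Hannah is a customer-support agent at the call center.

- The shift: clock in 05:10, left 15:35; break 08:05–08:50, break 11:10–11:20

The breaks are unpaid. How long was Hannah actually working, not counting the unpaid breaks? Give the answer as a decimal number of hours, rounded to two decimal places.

9.50 hours

The shift: 05:10–15:35 = 10 h 25 min; less 55 min break → 9 h 30 min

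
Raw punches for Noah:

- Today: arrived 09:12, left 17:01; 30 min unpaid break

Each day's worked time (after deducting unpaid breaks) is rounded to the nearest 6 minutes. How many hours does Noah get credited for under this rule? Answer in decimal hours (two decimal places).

7.30 hours

Today: 09:12–17:01 = 7 h 49 min − 30 min = 7 h 19 min → rounds to 7 h 18 min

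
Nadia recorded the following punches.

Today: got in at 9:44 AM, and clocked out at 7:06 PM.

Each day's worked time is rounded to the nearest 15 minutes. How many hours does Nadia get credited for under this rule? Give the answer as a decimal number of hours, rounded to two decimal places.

9.25 hours

Today: 9:44 AM–7:06 PM = 9 h 22 min → rounds to 9 h 15 min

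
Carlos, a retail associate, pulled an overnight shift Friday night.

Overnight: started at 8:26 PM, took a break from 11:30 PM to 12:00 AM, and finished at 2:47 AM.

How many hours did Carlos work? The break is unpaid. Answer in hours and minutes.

5 h 51 min

Overnight: 8:26 PM → midnight = 3 h 34 min; midnight → 2:47 AM = 2 h 47 min; span 6 h 21 min; less 30 min break → 5 h 51 min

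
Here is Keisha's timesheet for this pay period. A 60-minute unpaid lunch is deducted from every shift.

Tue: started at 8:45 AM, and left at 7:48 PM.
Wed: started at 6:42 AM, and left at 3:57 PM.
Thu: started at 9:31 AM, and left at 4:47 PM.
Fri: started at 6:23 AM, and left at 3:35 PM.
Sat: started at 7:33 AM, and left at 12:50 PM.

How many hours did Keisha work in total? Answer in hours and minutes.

37 h 3 min

Tue: 8:45 AM–7:48 PM = 11 h 3 min; less 60 min break → 10 h 3 min
Wed: 6:42 AM–3:57 PM = 9 h 15 min; less 60 min break → 8 h 15 min
Thu: 9:31 AM–4:47 PM = 7 h 16 min; less 60 min break → 6 h 16 min
Fri: 6:23 AM–3:35 PM = 9 h 12 min; less 60 min break → 8 h 12 min
Sat: 7:33 AM–12:50 PM = 5 h 17 min; less 60 min break → 4 h 17 min
Total: 10 h 3 min + 8 h 15 min + 6 h 16 min + 8 h 12 min + 4 h 17 min = 37 h 3 min.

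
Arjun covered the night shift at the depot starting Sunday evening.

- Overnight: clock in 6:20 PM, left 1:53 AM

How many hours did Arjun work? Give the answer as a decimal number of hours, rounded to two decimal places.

7.55 hours

Overnight: 6:20 PM → midnight = 5 h 40 min; midnight → 1:53 AM = 1 h 53 min; span 7 h 33 min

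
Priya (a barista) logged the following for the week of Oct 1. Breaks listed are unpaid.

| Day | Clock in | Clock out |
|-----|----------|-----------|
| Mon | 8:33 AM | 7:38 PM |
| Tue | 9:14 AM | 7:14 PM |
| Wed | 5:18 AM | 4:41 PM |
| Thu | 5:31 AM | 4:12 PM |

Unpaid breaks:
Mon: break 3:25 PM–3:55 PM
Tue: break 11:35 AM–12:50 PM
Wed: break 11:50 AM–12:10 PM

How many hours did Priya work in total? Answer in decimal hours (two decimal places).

41.07 hours

Mon: 8:33 AM–7:38 PM = 11 h 5 min; less 30 min break → 10 h 35 min
Tue: 9:14 AM–7:14 PM = 10 h 0 min; less 75 min break → 8 h 45 min
Wed: 5:18 AM–4:41 PM = 11 h 23 min; less 20 min break → 11 h 3 min
Thu: 5:31 AM–4:12 PM = 10 h 41 min
Total: 10 h 35 min + 8 h 45 min + 11 h 3 min + 10 h 41 min = 41 h 4 min.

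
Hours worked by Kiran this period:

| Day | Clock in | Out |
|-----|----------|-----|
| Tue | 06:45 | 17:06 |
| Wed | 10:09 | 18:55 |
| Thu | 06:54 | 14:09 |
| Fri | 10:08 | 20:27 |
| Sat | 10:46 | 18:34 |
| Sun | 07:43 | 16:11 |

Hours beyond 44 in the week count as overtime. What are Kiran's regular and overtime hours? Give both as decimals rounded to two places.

Tue: 06:45–17:06 = 10 h 21 min
Wed: 10:09–18:55 = 8 h 46 min
Thu: 06:54–14:09 = 7 h 15 min
Fri: 10:08–20:27 = 10 h 19 min
Sat: 10:46–18:34 = 7 h 48 min
Sun: 07:43–16:11 = 8 h 28 min
Total worked: 52 h 57 min = 52.95 h.
Threshold 44 h → overtime 8 h 57 min, regular 44 h 0 min.

Regular 44.00 hours, overtime 8.95 hours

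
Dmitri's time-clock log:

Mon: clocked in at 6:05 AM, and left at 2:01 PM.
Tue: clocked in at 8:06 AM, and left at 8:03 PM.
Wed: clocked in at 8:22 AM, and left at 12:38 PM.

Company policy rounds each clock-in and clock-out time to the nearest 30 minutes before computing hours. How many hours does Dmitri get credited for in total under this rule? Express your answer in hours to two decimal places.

Mon: in 6:05 AM→6:00 AM, out 2:01 PM→2:00 PM; 8 h 0 min
Tue: in 8:06 AM→8:00 AM, out 8:03 PM→8:00 PM; 12 h 0 min
Wed: in 8:22 AM→8:30 AM, out 12:38 PM→12:30 PM; 4 h 0 min
Total credited: 24 h 0 min.

24.00 hours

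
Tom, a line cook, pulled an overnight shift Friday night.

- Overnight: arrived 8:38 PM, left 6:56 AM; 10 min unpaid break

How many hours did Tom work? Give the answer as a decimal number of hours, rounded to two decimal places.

Overnight: 8:38 PM → midnight = 3 h 22 min; midnight → 6:56 AM = 6 h 56 min; span 10 h 18 min; less 10 min break → 10 h 8 min

10.13 hours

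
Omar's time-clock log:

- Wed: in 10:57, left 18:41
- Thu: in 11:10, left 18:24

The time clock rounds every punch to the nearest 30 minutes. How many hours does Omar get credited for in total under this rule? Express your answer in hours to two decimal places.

Wed: in 10:57→11:00, out 18:41→18:30; 7 h 30 min
Thu: in 11:10→11:00, out 18:24→18:30; 7 h 30 min
Total credited: 15 h 0 min.

15.00 hours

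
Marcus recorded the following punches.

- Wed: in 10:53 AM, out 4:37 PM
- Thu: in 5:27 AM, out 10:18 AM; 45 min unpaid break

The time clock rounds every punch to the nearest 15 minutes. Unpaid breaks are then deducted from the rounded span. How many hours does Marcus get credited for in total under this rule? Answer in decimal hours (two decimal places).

Wed: in 10:53 AM→11:00 AM, out 4:37 PM→4:30 PM; 5 h 30 min
Thu: in 5:27 AM→5:30 AM, out 10:18 AM→10:15 AM; 4 h 45 min − 45 min = 4 h 0 min
Total credited: 9 h 30 min.

9.50 hours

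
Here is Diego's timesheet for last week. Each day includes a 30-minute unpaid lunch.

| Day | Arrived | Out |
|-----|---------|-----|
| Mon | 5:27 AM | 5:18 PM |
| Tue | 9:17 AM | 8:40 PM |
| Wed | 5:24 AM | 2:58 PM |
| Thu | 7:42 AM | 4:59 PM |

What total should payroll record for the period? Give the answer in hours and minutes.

40 h 5 min

Mon: 5:27 AM–5:18 PM = 11 h 51 min; less 30 min break → 11 h 21 min
Tue: 9:17 AM–8:40 PM = 11 h 23 min; less 30 min break → 10 h 53 min
Wed: 5:24 AM–2:58 PM = 9 h 34 min; less 30 min break → 9 h 4 min
Thu: 7:42 AM–4:59 PM = 9 h 17 min; less 30 min break → 8 h 47 min
Total: 11 h 21 min + 10 h 53 min + 9 h 4 min + 8 h 47 min = 40 h 5 min.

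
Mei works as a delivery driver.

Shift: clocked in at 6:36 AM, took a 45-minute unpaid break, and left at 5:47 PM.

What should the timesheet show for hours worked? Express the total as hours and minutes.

Shift: 6:36 AM–5:47 PM = 11 h 11 min; less 45 min break → 10 h 26 min

10 h 26 min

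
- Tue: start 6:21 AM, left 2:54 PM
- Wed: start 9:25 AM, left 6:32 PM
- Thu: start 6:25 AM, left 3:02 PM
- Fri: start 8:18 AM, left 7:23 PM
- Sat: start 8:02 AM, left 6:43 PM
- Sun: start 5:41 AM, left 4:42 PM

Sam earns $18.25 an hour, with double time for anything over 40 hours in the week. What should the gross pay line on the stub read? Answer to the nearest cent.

$1425.93

Tue: 6:21 AM–2:54 PM = 8 h 33 min
Wed: 9:25 AM–6:32 PM = 9 h 7 min
Thu: 6:25 AM–3:02 PM = 8 h 37 min
Fri: 8:18 AM–7:23 PM = 11 h 5 min
Sat: 8:02 AM–6:43 PM = 10 h 41 min
Sun: 5:41 AM–4:42 PM = 11 h 1 min
Total worked: 59 h 4 min = 3544 min.
Regular 40 h 0 min = 2400 min at $18.25/h; overtime 19 h 4 min = 1144 min at $36.50/h.
Pay = (2400 × $18.25 + 1144 × $36.50) ÷ 60 = $1425.93.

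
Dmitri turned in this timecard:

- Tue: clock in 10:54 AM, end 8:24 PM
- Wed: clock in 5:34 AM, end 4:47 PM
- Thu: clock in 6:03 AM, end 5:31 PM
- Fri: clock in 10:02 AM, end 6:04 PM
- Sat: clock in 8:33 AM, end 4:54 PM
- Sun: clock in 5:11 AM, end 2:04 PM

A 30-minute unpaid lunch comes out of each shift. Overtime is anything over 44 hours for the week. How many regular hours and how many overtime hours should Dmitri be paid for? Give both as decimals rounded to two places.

Regular 44.00 hours, overtime 10.45 hours

Tue: 10:54 AM–8:24 PM = 9 h 30 min; less 30 min break → 9 h 0 min
Wed: 5:34 AM–4:47 PM = 11 h 13 min; less 30 min break → 10 h 43 min
Thu: 6:03 AM–5:31 PM = 11 h 28 min; less 30 min break → 10 h 58 min
Fri: 10:02 AM–6:04 PM = 8 h 2 min; less 30 min break → 7 h 32 min
Sat: 8:33 AM–4:54 PM = 8 h 21 min; less 30 min break → 7 h 51 min
Sun: 5:11 AM–2:04 PM = 8 h 53 min; less 30 min break → 8 h 23 min
Total worked: 54 h 27 min = 54.45 h.
Threshold 44 h → overtime 10 h 27 min, regular 44 h 0 min.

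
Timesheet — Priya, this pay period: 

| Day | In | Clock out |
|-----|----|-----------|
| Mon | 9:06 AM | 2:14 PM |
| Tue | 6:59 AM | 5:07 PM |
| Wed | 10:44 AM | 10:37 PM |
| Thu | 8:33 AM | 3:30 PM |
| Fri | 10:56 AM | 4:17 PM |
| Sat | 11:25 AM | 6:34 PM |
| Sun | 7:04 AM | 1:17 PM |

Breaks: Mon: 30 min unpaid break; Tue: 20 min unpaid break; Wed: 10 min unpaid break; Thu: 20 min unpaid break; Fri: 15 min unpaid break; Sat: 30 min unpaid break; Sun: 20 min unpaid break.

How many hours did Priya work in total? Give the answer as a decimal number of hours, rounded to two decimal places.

Mon: 9:06 AM–2:14 PM = 5 h 8 min; less 30 min break → 4 h 38 min
Tue: 6:59 AM–5:07 PM = 10 h 8 min; less 20 min break → 9 h 48 min
Wed: 10:44 AM–10:37 PM = 11 h 53 min; less 10 min break → 11 h 43 min
Thu: 8:33 AM–3:30 PM = 6 h 57 min; less 20 min break → 6 h 37 min
Fri: 10:56 AM–4:17 PM = 5 h 21 min; less 15 min break → 5 h 6 min
Sat: 11:25 AM–6:34 PM = 7 h 9 min; less 30 min break → 6 h 39 min
Sun: 7:04 AM–1:17 PM = 6 h 13 min; less 20 min break → 5 h 53 min
Total: 4 h 38 min + 9 h 48 min + 11 h 43 min + 6 h 37 min + 5 h 6 min + 6 h 39 min + 5 h 53 min = 50 h 24 min.

50.40 hours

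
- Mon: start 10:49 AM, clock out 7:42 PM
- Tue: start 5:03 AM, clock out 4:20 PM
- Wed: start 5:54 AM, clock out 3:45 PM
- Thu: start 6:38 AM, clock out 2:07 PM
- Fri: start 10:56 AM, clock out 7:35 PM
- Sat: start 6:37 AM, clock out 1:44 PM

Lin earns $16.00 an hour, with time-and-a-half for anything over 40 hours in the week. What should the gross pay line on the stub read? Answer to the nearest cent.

Mon: 10:49 AM–7:42 PM = 8 h 53 min
Tue: 5:03 AM–4:20 PM = 11 h 17 min
Wed: 5:54 AM–3:45 PM = 9 h 51 min
Thu: 6:38 AM–2:07 PM = 7 h 29 min
Fri: 10:56 AM–7:35 PM = 8 h 39 min
Sat: 6:37 AM–1:44 PM = 7 h 7 min
Total worked: 53 h 16 min = 3196 min.
Regular 40 h 0 min = 2400 min at $16.00/h; overtime 13 h 16 min = 796 min at $24.00/h.
Pay = (2400 × $16.00 + 796 × $24.00) ÷ 60 = $958.40.

$958.40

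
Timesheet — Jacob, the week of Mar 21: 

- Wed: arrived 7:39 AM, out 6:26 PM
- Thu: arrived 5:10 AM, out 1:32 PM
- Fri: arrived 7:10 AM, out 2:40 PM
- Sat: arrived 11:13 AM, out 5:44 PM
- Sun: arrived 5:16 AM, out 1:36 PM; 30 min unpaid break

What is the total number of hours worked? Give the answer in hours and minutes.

41 h 0 min

Wed: 7:39 AM–6:26 PM = 10 h 47 min
Thu: 5:10 AM–1:32 PM = 8 h 22 min
Fri: 7:10 AM–2:40 PM = 7 h 30 min
Sat: 11:13 AM–5:44 PM = 6 h 31 min
Sun: 5:16 AM–1:36 PM = 8 h 20 min; less 30 min break → 7 h 50 min
Total: 10 h 47 min + 8 h 22 min + 7 h 30 min + 6 h 31 min + 7 h 50 min = 41 h 0 min.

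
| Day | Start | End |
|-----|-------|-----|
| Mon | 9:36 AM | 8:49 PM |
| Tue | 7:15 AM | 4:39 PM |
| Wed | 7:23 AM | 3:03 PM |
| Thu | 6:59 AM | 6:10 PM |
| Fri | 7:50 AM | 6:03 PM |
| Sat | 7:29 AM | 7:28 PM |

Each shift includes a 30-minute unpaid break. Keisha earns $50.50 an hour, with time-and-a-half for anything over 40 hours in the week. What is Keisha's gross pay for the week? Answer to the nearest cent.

Mon: 9:36 AM–8:49 PM = 11 h 13 min; less 30 min break → 10 h 43 min
Tue: 7:15 AM–4:39 PM = 9 h 24 min; less 30 min break → 8 h 54 min
Wed: 7:23 AM–3:03 PM = 7 h 40 min; less 30 min break → 7 h 10 min
Thu: 6:59 AM–6:10 PM = 11 h 11 min; less 30 min break → 10 h 41 min
Fri: 7:50 AM–6:03 PM = 10 h 13 min; less 30 min break → 9 h 43 min
Sat: 7:29 AM–7:28 PM = 11 h 59 min; less 30 min break → 11 h 29 min
Total worked: 58 h 40 min = 3520 min.
Regular 40 h 0 min = 2400 min at $50.50/h; overtime 18 h 40 min = 1120 min at $75.75/h.
Pay = (2400 × $50.50 + 1120 × $75.75) ÷ 60 = $3434.00.

$3434.00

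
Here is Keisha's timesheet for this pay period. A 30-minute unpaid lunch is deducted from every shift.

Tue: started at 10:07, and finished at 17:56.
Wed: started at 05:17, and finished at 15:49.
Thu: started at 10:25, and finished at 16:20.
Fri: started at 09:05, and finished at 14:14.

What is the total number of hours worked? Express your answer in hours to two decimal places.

27.42 hours

Tue: 10:07–17:56 = 7 h 49 min; less 30 min break → 7 h 19 min
Wed: 05:17–15:49 = 10 h 32 min; less 30 min break → 10 h 2 min
Thu: 10:25–16:20 = 5 h 55 min; less 30 min break → 5 h 25 min
Fri: 09:05–14:14 = 5 h 9 min; less 30 min break → 4 h 39 min
Total: 7 h 19 min + 10 h 2 min + 5 h 25 min + 4 h 39 min = 27 h 25 min.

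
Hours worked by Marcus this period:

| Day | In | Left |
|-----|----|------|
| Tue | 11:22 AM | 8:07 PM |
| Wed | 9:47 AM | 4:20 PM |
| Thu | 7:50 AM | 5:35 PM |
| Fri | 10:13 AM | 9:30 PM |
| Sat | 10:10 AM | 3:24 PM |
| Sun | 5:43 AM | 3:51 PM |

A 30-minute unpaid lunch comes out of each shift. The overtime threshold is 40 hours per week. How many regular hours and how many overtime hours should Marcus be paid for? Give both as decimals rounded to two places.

Tue: 11:22 AM–8:07 PM = 8 h 45 min; less 30 min break → 8 h 15 min
Wed: 9:47 AM–4:20 PM = 6 h 33 min; less 30 min break → 6 h 3 min
Thu: 7:50 AM–5:35 PM = 9 h 45 min; less 30 min break → 9 h 15 min
Fri: 10:13 AM–9:30 PM = 11 h 17 min; less 30 min break → 10 h 47 min
Sat: 10:10 AM–3:24 PM = 5 h 14 min; less 30 min break → 4 h 44 min
Sun: 5:43 AM–3:51 PM = 10 h 8 min; less 30 min break → 9 h 38 min
Total worked: 48 h 42 min = 48.70 h.
Threshold 40 h → overtime 8 h 42 min, regular 40 h 0 min.

Regular 40.00 hours, overtime 8.70 hours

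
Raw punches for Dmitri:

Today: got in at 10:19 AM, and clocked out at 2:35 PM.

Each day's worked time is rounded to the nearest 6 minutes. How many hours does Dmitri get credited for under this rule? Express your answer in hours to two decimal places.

4.30 hours

Today: 10:19 AM–2:35 PM = 4 h 16 min → rounds to 4 h 18 min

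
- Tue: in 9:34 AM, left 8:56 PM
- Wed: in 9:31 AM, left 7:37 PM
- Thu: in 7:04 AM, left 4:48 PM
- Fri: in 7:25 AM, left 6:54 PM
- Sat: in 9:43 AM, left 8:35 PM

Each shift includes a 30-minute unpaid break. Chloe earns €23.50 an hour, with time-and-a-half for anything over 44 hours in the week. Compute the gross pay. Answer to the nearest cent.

€1282.51

Tue: 9:34 AM–8:56 PM = 11 h 22 min; less 30 min break → 10 h 52 min
Wed: 9:31 AM–7:37 PM = 10 h 6 min; less 30 min break → 9 h 36 min
Thu: 7:04 AM–4:48 PM = 9 h 44 min; less 30 min break → 9 h 14 min
Fri: 7:25 AM–6:54 PM = 11 h 29 min; less 30 min break → 10 h 59 min
Sat: 9:43 AM–8:35 PM = 10 h 52 min; less 30 min break → 10 h 22 min
Total worked: 51 h 3 min = 3063 min.
Regular 44 h 0 min = 2640 min at €23.50/h; overtime 7 h 3 min = 423 min at €35.25/h.
Pay = (2640 × €23.50 + 423 × €35.25) ÷ 60 = €1282.51.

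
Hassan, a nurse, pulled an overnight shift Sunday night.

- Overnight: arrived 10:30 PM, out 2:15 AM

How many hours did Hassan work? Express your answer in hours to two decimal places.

3.75 hours

Overnight: 10:30 PM → midnight = 1 h 30 min; midnight → 2:15 AM = 2 h 15 min; span 3 h 45 min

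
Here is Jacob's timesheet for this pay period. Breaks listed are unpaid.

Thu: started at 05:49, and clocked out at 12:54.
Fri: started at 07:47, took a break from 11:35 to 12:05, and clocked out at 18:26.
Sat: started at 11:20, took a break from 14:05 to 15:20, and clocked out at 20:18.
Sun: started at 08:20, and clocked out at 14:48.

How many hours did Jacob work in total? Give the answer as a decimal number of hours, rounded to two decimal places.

31.42 hours

Thu: 05:49–12:54 = 7 h 5 min
Fri: 07:47–18:26 = 10 h 39 min; less 30 min break → 10 h 9 min
Sat: 11:20–20:18 = 8 h 58 min; less 75 min break → 7 h 43 min
Sun: 08:20–14:48 = 6 h 28 min
Total: 7 h 5 min + 10 h 9 min + 7 h 43 min + 6 h 28 min = 31 h 25 min.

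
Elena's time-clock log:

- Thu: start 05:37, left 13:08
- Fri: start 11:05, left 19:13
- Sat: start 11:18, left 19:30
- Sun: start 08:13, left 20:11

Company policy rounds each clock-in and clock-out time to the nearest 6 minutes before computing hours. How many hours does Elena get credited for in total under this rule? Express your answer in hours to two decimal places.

Thu: in 05:37→05:36, out 13:08→13:06; 7 h 30 min
Fri: in 11:05→11:06, out 19:13→19:12; 8 h 6 min
Sat: in 11:18→11:18, out 19:30→19:30; 8 h 12 min
Sun: in 08:13→08:12, out 20:11→20:12; 12 h 0 min
Total credited: 35 h 48 min.

35.80 hours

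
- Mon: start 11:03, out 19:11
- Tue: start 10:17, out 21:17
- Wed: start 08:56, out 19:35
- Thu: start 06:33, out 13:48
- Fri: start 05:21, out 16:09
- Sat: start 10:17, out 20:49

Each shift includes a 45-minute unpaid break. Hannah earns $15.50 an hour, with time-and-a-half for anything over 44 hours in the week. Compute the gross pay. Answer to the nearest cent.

$911.40

Mon: 11:03–19:11 = 8 h 8 min; less 45 min break → 7 h 23 min
Tue: 10:17–21:17 = 11 h 0 min; less 45 min break → 10 h 15 min
Wed: 08:56–19:35 = 10 h 39 min; less 45 min break → 9 h 54 min
Thu: 06:33–13:48 = 7 h 15 min; less 45 min break → 6 h 30 min
Fri: 05:21–16:09 = 10 h 48 min; less 45 min break → 10 h 3 min
Sat: 10:17–20:49 = 10 h 32 min; less 45 min break → 9 h 47 min
Total worked: 53 h 52 min = 3232 min.
Regular 44 h 0 min = 2640 min at $15.50/h; overtime 9 h 52 min = 592 min at $23.25/h.
Pay = (2640 × $15.50 + 592 × $23.25) ÷ 60 = $911.40.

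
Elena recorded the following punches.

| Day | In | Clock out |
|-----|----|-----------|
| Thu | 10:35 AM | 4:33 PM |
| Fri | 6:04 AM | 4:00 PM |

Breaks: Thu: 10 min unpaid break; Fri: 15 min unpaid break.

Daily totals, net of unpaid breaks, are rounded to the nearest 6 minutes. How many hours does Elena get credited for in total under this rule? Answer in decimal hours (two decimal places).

15.50 hours

Thu: 10:35 AM–4:33 PM = 5 h 58 min − 10 min = 5 h 48 min → rounds to 5 h 48 min
Fri: 6:04 AM–4:00 PM = 9 h 56 min − 15 min = 9 h 41 min → rounds to 9 h 42 min
Total credited: 15 h 30 min.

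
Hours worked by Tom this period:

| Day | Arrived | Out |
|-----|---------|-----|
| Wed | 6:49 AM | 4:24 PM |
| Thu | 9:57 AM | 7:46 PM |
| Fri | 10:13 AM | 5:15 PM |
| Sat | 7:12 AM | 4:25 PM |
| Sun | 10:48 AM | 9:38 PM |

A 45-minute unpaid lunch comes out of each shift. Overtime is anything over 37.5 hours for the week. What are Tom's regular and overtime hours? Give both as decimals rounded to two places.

Regular 37.50 hours, overtime 5.23 hours

Wed: 6:49 AM–4:24 PM = 9 h 35 min; less 45 min break → 8 h 50 min
Thu: 9:57 AM–7:46 PM = 9 h 49 min; less 45 min break → 9 h 4 min
Fri: 10:13 AM–5:15 PM = 7 h 2 min; less 45 min break → 6 h 17 min
Sat: 7:12 AM–4:25 PM = 9 h 13 min; less 45 min break → 8 h 28 min
Sun: 10:48 AM–9:38 PM = 10 h 50 min; less 45 min break → 10 h 5 min
Total worked: 42 h 44 min = 42.73 h.
Threshold 37.5 h → overtime 5 h 14 min, regular 37 h 30 min.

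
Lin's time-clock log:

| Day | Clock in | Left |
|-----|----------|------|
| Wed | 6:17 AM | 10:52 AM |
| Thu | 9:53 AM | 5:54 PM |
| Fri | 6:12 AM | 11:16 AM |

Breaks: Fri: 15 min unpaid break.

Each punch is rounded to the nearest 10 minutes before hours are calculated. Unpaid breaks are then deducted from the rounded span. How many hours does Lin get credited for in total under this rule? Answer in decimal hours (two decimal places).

Wed: in 6:17 AM→6:20 AM, out 10:52 AM→10:50 AM; 4 h 30 min
Thu: in 9:53 AM→9:50 AM, out 5:54 PM→5:50 PM; 8 h 0 min
Fri: in 6:12 AM→6:10 AM, out 11:16 AM→11:20 AM; 5 h 10 min − 15 min = 4 h 55 min
Total credited: 17 h 25 min.

17.42 hours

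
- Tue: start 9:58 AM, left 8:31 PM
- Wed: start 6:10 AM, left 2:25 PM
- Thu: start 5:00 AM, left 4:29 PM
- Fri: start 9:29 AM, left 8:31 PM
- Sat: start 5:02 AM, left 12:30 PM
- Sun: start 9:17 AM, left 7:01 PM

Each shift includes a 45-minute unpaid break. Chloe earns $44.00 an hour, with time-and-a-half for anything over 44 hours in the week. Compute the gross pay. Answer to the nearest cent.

Tue: 9:58 AM–8:31 PM = 10 h 33 min; less 45 min break → 9 h 48 min
Wed: 6:10 AM–2:25 PM = 8 h 15 min; less 45 min break → 7 h 30 min
Thu: 5:00 AM–4:29 PM = 11 h 29 min; less 45 min break → 10 h 44 min
Fri: 9:29 AM–8:31 PM = 11 h 2 min; less 45 min break → 10 h 17 min
Sat: 5:02 AM–12:30 PM = 7 h 28 min; less 45 min break → 6 h 43 min
Sun: 9:17 AM–7:01 PM = 9 h 44 min; less 45 min break → 8 h 59 min
Total worked: 54 h 1 min = 3241 min.
Regular 44 h 0 min = 2640 min at $44.00/h; overtime 10 h 1 min = 601 min at $66.00/h.
Pay = (2640 × $44.00 + 601 × $66.00) ÷ 60 = $2597.10.

$2597.10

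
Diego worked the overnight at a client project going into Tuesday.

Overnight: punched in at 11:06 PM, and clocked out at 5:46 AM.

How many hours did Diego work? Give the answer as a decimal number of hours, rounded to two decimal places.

Overnight: 11:06 PM → midnight = 0 h 54 min; midnight → 5:46 AM = 5 h 46 min; span 6 h 40 min

6.67 hours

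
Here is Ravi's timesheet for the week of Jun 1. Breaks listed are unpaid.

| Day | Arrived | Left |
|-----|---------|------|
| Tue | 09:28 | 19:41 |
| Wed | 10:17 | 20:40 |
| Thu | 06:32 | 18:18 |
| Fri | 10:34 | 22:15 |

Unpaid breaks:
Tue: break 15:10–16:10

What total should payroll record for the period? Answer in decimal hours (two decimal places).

Tue: 09:28–19:41 = 10 h 13 min; less 60 min break → 9 h 13 min
Wed: 10:17–20:40 = 10 h 23 min
Thu: 06:32–18:18 = 11 h 46 min
Fri: 10:34–22:15 = 11 h 41 min
Total: 9 h 13 min + 10 h 23 min + 11 h 46 min + 11 h 41 min = 43 h 3 min.

43.05 hours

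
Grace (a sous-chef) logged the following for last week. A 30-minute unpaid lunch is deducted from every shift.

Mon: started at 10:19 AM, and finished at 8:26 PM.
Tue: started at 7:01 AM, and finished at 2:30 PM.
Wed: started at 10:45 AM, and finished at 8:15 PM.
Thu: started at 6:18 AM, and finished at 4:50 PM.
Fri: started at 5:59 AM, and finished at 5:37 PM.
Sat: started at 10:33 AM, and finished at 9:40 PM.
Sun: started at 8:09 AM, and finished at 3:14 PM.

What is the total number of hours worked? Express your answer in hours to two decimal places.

Mon: 10:19 AM–8:26 PM = 10 h 7 min; less 30 min break → 9 h 37 min
Tue: 7:01 AM–2:30 PM = 7 h 29 min; less 30 min break → 6 h 59 min
Wed: 10:45 AM–8:15 PM = 9 h 30 min; less 30 min break → 9 h 0 min
Thu: 6:18 AM–4:50 PM = 10 h 32 min; less 30 min break → 10 h 2 min
Fri: 5:59 AM–5:37 PM = 11 h 38 min; less 30 min break → 11 h 8 min
Sat: 10:33 AM–9:40 PM = 11 h 7 min; less 30 min break → 10 h 37 min
Sun: 8:09 AM–3:14 PM = 7 h 5 min; less 30 min break → 6 h 35 min
Total: 9 h 37 min + 6 h 59 min + 9 h 0 min + 10 h 2 min + 11 h 8 min + 10 h 37 min + 6 h 35 min = 63 h 58 min.

63.97 hours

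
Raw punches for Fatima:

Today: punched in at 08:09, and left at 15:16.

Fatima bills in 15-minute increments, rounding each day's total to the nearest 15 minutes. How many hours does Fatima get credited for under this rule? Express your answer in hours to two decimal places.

Today: 08:09–15:16 = 7 h 7 min → rounds to 7 h 0 min

7.00 hours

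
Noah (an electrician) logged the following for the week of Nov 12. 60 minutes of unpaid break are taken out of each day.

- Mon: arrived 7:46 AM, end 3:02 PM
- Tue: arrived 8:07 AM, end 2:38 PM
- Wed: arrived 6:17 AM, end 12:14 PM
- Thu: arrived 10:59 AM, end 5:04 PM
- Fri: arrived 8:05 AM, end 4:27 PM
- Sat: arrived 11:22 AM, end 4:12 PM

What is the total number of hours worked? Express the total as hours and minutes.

Mon: 7:46 AM–3:02 PM = 7 h 16 min; less 60 min break → 6 h 16 min
Tue: 8:07 AM–2:38 PM = 6 h 31 min; less 60 min break → 5 h 31 min
Wed: 6:17 AM–12:14 PM = 5 h 57 min; less 60 min break → 4 h 57 min
Thu: 10:59 AM–5:04 PM = 6 h 5 min; less 60 min break → 5 h 5 min
Fri: 8:05 AM–4:27 PM = 8 h 22 min; less 60 min break → 7 h 22 min
Sat: 11:22 AM–4:12 PM = 4 h 50 min; less 60 min break → 3 h 50 min
Total: 6 h 16 min + 5 h 31 min + 4 h 57 min + 5 h 5 min + 7 h 22 min + 3 h 50 min = 33 h 1 min.

33 h 1 min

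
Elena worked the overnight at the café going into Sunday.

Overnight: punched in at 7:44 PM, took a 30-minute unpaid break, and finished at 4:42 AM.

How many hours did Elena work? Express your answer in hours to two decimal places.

8.47 hours

Overnight: 7:44 PM → midnight = 4 h 16 min; midnight → 4:42 AM = 4 h 42 min; span 8 h 58 min; less 30 min break → 8 h 28 min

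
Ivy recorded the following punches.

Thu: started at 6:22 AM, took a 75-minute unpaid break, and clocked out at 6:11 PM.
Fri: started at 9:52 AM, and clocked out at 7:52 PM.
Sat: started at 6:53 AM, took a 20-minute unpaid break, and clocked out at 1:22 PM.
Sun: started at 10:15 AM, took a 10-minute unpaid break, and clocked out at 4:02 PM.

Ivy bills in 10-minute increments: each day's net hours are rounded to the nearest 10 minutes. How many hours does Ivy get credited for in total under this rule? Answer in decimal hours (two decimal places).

Thu: 6:22 AM–6:11 PM = 11 h 49 min − 75 min = 10 h 34 min → rounds to 10 h 30 min
Fri: 9:52 AM–7:52 PM = 10 h 0 min → rounds to 10 h 0 min
Sat: 6:53 AM–1:22 PM = 6 h 29 min − 20 min = 6 h 9 min → rounds to 6 h 10 min
Sun: 10:15 AM–4:02 PM = 5 h 47 min − 10 min = 5 h 37 min → rounds to 5 h 40 min
Total credited: 32 h 20 min.

32.33 hours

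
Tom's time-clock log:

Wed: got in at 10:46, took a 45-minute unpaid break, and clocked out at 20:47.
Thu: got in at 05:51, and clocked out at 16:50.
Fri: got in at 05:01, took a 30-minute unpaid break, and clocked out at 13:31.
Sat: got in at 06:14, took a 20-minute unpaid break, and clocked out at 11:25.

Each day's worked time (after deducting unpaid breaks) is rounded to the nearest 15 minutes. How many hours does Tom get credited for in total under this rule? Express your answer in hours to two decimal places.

Wed: 10:46–20:47 = 10 h 1 min − 45 min = 9 h 16 min → rounds to 9 h 15 min
Thu: 05:51–16:50 = 10 h 59 min → rounds to 11 h 0 min
Fri: 05:01–13:31 = 8 h 30 min − 30 min = 8 h 0 min → rounds to 8 h 0 min
Sat: 06:14–11:25 = 5 h 11 min − 20 min = 4 h 51 min → rounds to 4 h 45 min
Total credited: 33 h 0 min.

33.00 hours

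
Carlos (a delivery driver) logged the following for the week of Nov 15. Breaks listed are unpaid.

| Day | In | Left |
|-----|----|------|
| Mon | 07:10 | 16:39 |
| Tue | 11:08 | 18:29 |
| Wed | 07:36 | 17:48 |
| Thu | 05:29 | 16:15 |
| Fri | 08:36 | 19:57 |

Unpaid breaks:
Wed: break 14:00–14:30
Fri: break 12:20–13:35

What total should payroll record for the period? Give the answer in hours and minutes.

Mon: 07:10–16:39 = 9 h 29 min
Tue: 11:08–18:29 = 7 h 21 min
Wed: 07:36–17:48 = 10 h 12 min; less 30 min break → 9 h 42 min
Thu: 05:29–16:15 = 10 h 46 min
Fri: 08:36–19:57 = 11 h 21 min; less 75 min break → 10 h 6 min
Total: 9 h 29 min + 7 h 21 min + 9 h 42 min + 10 h 46 min + 10 h 6 min = 47 h 24 min.

47 h 24 min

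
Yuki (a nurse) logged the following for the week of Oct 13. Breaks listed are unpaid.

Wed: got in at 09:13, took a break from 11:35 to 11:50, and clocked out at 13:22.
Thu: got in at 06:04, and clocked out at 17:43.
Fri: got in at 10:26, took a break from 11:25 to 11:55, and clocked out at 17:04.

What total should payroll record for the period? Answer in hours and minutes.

Wed: 09:13–13:22 = 4 h 9 min; less 15 min break → 3 h 54 min
Thu: 06:04–17:43 = 11 h 39 min
Fri: 10:26–17:04 = 6 h 38 min; less 30 min break → 6 h 8 min
Total: 3 h 54 min + 11 h 39 min + 6 h 8 min = 21 h 41 min.

21 h 41 min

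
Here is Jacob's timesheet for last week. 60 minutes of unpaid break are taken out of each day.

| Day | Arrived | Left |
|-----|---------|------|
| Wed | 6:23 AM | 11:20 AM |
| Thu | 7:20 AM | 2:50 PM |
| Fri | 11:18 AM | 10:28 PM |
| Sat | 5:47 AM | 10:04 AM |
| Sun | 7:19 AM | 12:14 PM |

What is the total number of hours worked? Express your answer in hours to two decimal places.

27.82 hours

Wed: 6:23 AM–11:20 AM = 4 h 57 min; less 60 min break → 3 h 57 min
Thu: 7:20 AM–2:50 PM = 7 h 30 min; less 60 min break → 6 h 30 min
Fri: 11:18 AM–10:28 PM = 11 h 10 min; less 60 min break → 10 h 10 min
Sat: 5:47 AM–10:04 AM = 4 h 17 min; less 60 min break → 3 h 17 min
Sun: 7:19 AM–12:14 PM = 4 h 55 min; less 60 min break → 3 h 55 min
Total: 3 h 57 min + 6 h 30 min + 10 h 10 min + 3 h 17 min + 3 h 55 min = 27 h 49 min.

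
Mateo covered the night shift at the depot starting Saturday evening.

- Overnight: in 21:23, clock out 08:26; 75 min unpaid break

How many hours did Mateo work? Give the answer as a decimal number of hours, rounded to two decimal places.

Overnight: 21:23 → midnight = 2 h 37 min; midnight → 08:26 = 8 h 26 min; span 11 h 3 min; less 75 min break → 9 h 48 min

9.80 hours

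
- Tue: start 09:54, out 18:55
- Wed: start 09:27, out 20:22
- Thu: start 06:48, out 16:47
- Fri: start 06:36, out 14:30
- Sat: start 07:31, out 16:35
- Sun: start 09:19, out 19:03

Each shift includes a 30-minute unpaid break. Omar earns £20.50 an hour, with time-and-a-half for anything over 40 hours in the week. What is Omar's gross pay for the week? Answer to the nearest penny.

Tue: 09:54–18:55 = 9 h 1 min; less 30 min break → 8 h 31 min
Wed: 09:27–20:22 = 10 h 55 min; less 30 min break → 10 h 25 min
Thu: 06:48–16:47 = 9 h 59 min; less 30 min break → 9 h 29 min
Fri: 06:36–14:30 = 7 h 54 min; less 30 min break → 7 h 24 min
Sat: 07:31–16:35 = 9 h 4 min; less 30 min break → 8 h 34 min
Sun: 09:19–19:03 = 9 h 44 min; less 30 min break → 9 h 14 min
Total worked: 53 h 37 min = 3217 min.
Regular 40 h 0 min = 2400 min at £20.50/h; overtime 13 h 37 min = 817 min at £30.75/h.
Pay = (2400 × £20.50 + 817 × £30.75) ÷ 60 = £1238.71.

£1238.71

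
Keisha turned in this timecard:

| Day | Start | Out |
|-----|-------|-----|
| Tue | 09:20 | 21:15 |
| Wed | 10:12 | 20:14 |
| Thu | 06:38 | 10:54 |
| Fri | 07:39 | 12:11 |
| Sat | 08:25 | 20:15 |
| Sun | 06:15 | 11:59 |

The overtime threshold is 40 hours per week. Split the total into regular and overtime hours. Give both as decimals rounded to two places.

Tue: 09:20–21:15 = 11 h 55 min
Wed: 10:12–20:14 = 10 h 2 min
Thu: 06:38–10:54 = 4 h 16 min
Fri: 07:39–12:11 = 4 h 32 min
Sat: 08:25–20:15 = 11 h 50 min
Sun: 06:15–11:59 = 5 h 44 min
Total worked: 48 h 19 min = 48.32 h.
Threshold 40 h → overtime 8 h 19 min, regular 40 h 0 min.

Regular 40.00 hours, overtime 8.32 hours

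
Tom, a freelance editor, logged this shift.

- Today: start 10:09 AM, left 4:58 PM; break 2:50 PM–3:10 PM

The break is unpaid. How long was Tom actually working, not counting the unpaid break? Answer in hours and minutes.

6 h 29 min

Today: 10:09 AM–4:58 PM = 6 h 49 min; less 20 min break → 6 h 29 min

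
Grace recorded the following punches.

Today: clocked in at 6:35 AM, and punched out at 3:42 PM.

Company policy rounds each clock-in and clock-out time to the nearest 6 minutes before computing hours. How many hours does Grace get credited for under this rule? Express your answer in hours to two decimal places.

9.10 hours

Today: in 6:35 AM→6:36 AM, out 3:42 PM→3:42 PM; 9 h 6 min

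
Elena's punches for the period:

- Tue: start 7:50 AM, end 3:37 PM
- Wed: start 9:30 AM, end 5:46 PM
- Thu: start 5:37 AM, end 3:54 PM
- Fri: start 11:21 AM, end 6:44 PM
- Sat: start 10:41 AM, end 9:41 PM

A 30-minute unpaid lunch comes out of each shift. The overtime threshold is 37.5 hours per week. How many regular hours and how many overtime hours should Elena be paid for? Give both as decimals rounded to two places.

Tue: 7:50 AM–3:37 PM = 7 h 47 min; less 30 min break → 7 h 17 min
Wed: 9:30 AM–5:46 PM = 8 h 16 min; less 30 min break → 7 h 46 min
Thu: 5:37 AM–3:54 PM = 10 h 17 min; less 30 min break → 9 h 47 min
Fri: 11:21 AM–6:44 PM = 7 h 23 min; less 30 min break → 6 h 53 min
Sat: 10:41 AM–9:41 PM = 11 h 0 min; less 30 min break → 10 h 30 min
Total worked: 42 h 13 min = 42.22 h.
Threshold 37.5 h → overtime 4 h 43 min, regular 37 h 30 min.

Regular 37.50 hours, overtime 4.72 hours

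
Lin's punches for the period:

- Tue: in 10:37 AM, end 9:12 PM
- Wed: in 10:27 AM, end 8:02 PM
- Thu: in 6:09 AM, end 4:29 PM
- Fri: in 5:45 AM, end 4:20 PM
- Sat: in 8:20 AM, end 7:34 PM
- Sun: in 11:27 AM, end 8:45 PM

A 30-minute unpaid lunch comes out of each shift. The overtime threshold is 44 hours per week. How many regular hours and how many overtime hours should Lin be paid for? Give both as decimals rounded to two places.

Regular 44.00 hours, overtime 14.62 hours

Tue: 10:37 AM–9:12 PM = 10 h 35 min; less 30 min break → 10 h 5 min
Wed: 10:27 AM–8:02 PM = 9 h 35 min; less 30 min break → 9 h 5 min
Thu: 6:09 AM–4:29 PM = 10 h 20 min; less 30 min break → 9 h 50 min
Fri: 5:45 AM–4:20 PM = 10 h 35 min; less 30 min break → 10 h 5 min
Sat: 8:20 AM–7:34 PM = 11 h 14 min; less 30 min break → 10 h 44 min
Sun: 11:27 AM–8:45 PM = 9 h 18 min; less 30 min break → 8 h 48 min
Total worked: 58 h 37 min = 58.62 h.
Threshold 44 h → overtime 14 h 37 min, regular 44 h 0 min.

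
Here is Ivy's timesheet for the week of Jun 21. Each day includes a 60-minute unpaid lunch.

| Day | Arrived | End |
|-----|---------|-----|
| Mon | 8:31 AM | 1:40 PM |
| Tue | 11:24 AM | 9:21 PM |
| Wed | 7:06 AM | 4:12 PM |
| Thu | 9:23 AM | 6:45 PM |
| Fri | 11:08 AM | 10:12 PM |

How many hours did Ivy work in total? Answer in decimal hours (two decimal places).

39.63 hours

Mon: 8:31 AM–1:40 PM = 5 h 9 min; less 60 min break → 4 h 9 min
Tue: 11:24 AM–9:21 PM = 9 h 57 min; less 60 min break → 8 h 57 min
Wed: 7:06 AM–4:12 PM = 9 h 6 min; less 60 min break → 8 h 6 min
Thu: 9:23 AM–6:45 PM = 9 h 22 min; less 60 min break → 8 h 22 min
Fri: 11:08 AM–10:12 PM = 11 h 4 min; less 60 min break → 10 h 4 min
Total: 4 h 9 min + 8 h 57 min + 8 h 6 min + 8 h 22 min + 10 h 4 min = 39 h 38 min.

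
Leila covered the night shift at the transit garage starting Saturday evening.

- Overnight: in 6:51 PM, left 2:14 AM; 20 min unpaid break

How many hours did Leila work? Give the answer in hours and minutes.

7 h 3 min

Overnight: 6:51 PM → midnight = 5 h 9 min; midnight → 2:14 AM = 2 h 14 min; span 7 h 23 min; less 20 min break → 7 h 3 min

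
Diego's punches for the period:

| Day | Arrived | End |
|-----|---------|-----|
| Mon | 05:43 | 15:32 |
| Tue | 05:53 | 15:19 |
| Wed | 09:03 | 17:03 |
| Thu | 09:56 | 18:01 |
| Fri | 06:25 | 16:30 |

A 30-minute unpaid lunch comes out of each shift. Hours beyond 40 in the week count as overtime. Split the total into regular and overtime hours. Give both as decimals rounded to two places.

Regular 40.00 hours, overtime 2.92 hours

Mon: 05:43–15:32 = 9 h 49 min; less 30 min break → 9 h 19 min
Tue: 05:53–15:19 = 9 h 26 min; less 30 min break → 8 h 56 min
Wed: 09:03–17:03 = 8 h 0 min; less 30 min break → 7 h 30 min
Thu: 09:56–18:01 = 8 h 5 min; less 30 min break → 7 h 35 min
Fri: 06:25–16:30 = 10 h 5 min; less 30 min break → 9 h 35 min
Total worked: 42 h 55 min = 42.92 h.
Threshold 40 h → overtime 2 h 55 min, regular 40 h 0 min.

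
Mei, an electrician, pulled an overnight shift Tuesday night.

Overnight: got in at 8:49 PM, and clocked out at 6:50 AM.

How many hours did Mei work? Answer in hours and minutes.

Overnight: 8:49 PM → midnight = 3 h 11 min; midnight → 6:50 AM = 6 h 50 min; span 10 h 1 min

10 h 1 min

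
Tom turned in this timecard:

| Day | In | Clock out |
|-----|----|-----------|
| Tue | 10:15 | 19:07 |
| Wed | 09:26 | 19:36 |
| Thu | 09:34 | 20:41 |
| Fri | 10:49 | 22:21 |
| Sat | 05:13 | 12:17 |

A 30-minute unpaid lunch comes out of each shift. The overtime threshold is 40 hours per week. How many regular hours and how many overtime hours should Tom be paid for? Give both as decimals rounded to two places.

Tue: 10:15–19:07 = 8 h 52 min; less 30 min break → 8 h 22 min
Wed: 09:26–19:36 = 10 h 10 min; less 30 min break → 9 h 40 min
Thu: 09:34–20:41 = 11 h 7 min; less 30 min break → 10 h 37 min
Fri: 10:49–22:21 = 11 h 32 min; less 30 min break → 11 h 2 min
Sat: 05:13–12:17 = 7 h 4 min; less 30 min break → 6 h 34 min
Total worked: 46 h 15 min = 46.25 h.
Threshold 40 h → overtime 6 h 15 min, regular 40 h 0 min.

Regular 40.00 hours, overtime 6.25 hours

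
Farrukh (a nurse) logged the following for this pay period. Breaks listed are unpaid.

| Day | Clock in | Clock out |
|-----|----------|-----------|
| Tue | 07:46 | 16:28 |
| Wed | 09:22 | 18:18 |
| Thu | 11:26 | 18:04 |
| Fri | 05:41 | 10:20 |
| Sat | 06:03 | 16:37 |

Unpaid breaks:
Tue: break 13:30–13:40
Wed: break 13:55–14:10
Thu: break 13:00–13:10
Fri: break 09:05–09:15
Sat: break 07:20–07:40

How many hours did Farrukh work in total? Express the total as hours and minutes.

38 h 24 min

Tue: 07:46–16:28 = 8 h 42 min; less 10 min break → 8 h 32 min
Wed: 09:22–18:18 = 8 h 56 min; less 15 min break → 8 h 41 min
Thu: 11:26–18:04 = 6 h 38 min; less 10 min break → 6 h 28 min
Fri: 05:41–10:20 = 4 h 39 min; less 10 min break → 4 h 29 min
Sat: 06:03–16:37 = 10 h 34 min; less 20 min break → 10 h 14 min
Total: 8 h 32 min + 8 h 41 min + 6 h 28 min + 4 h 29 min + 10 h 14 min = 38 h 24 min.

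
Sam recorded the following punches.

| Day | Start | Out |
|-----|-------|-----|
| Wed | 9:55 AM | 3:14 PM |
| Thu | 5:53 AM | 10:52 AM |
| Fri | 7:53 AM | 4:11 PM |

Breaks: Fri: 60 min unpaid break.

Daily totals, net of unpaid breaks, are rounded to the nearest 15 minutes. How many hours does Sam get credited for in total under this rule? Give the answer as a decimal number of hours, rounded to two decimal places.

17.50 hours

Wed: 9:55 AM–3:14 PM = 5 h 19 min → rounds to 5 h 15 min
Thu: 5:53 AM–10:52 AM = 4 h 59 min → rounds to 5 h 0 min
Fri: 7:53 AM–4:11 PM = 8 h 18 min − 60 min = 7 h 18 min → rounds to 7 h 15 min
Total credited: 17 h 30 min.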